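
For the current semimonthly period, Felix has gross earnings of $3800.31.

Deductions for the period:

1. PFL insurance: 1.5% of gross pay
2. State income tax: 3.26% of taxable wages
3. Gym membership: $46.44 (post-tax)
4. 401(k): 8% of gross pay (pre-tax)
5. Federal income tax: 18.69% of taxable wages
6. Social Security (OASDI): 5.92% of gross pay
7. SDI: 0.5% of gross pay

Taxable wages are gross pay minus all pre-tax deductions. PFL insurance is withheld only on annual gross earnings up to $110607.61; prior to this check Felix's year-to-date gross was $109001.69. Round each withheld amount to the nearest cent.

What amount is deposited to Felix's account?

$2414.34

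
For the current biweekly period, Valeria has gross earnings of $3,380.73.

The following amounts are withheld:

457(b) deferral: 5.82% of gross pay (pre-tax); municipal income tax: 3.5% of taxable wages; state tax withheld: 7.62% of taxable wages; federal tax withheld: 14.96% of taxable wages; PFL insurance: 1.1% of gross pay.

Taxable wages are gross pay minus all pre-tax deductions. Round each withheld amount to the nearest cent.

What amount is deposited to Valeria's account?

$2,316.40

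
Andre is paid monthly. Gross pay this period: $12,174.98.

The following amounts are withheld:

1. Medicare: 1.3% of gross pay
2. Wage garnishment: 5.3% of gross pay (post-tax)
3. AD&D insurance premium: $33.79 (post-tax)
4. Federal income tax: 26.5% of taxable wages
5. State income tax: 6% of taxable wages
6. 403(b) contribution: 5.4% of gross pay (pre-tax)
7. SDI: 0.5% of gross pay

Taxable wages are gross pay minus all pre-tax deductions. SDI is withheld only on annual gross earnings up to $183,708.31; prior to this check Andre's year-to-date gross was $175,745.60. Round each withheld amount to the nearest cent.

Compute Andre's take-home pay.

403(b) contribution: $12,174.98 × 0.054 = $657.45
Taxable wages = $12,174.98 − $657.45 = $11,517.53
State income tax: $11,517.53 × 0.06 = $691.05
Federal income tax: $11,517.53 × 0.265 = $3,052.15
Medicare: $12,174.98 × 0.013 = $158.27
SDI: only $183,708.31 − $175,745.60 = $7,962.71 of this check is subject → $7,962.71 × 0.005 = $39.81
AD&D insurance premium: $33.79
Wage garnishment: $12,174.98 × 0.053 = $645.27
Total deductions = $657.45 + $691.05 + $3,052.15 + $158.27 + $39.81 + $33.79 + $645.27 = $5,277.79
Net pay = $12,174.98 − $5,277.79 = $6,897.19

$6,897.19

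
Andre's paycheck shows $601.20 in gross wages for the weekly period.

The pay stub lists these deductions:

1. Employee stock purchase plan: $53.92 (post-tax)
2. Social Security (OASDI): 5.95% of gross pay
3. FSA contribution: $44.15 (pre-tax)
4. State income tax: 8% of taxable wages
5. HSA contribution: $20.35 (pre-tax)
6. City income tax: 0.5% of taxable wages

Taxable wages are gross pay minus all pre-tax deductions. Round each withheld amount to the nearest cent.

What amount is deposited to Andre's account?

FSA contribution: $44.15
HSA contribution: $20.35
Pre-tax total = $44.15 + $20.35 = $64.50
Taxable wages = $601.20 − $64.50 = $536.70
State income tax: $536.70 × 0.08 = $42.94
City income tax: $536.70 × 0.005 = $2.68
Social Security (OASDI): $601.20 × 0.0595 = $35.77
Employee stock purchase plan: $53.92
Total deductions = $44.15 + $20.35 + $42.94 + $2.68 + $35.77 + $53.92 = $199.81
Net pay = $601.20 − $199.81 = $401.39

$401.39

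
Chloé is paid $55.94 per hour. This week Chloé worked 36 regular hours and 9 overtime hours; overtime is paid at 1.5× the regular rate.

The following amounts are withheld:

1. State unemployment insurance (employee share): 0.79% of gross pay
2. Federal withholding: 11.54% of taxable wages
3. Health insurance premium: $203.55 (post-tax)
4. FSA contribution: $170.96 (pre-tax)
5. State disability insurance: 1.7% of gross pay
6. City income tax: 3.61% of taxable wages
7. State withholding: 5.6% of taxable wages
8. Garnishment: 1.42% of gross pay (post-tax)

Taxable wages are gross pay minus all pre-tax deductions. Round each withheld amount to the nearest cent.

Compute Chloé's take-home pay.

Regular pay: 36 × $55.94 = $2,013.84
Overtime pay: 9 × $55.94 × 1.5 = $755.19
Gross pay = $2,013.84 + $755.19 = $2,769.03
FSA contribution: $170.96
Taxable wages = $2,769.03 − $170.96 = $2,598.07
Federal withholding: $2,598.07 × 0.1154 = $299.82
City income tax: $2,598.07 × 0.0361 = $93.79
State withholding: $2,598.07 × 0.056 = $145.49
State unemployment insurance (employee share): $2,769.03 × 0.0079 = $21.88
State disability insurance: $2,769.03 × 0.017 = $47.07
Garnishment: $2,769.03 × 0.0142 = $39.32
Health insurance premium: $203.55
Total deductions = $170.96 + $299.82 + $93.79 + $145.49 + $21.88 + $47.07 + $39.32 + $203.55 = $1,021.88
Net pay = $2,769.03 − $1,021.88 = $1,747.15

$1,747.15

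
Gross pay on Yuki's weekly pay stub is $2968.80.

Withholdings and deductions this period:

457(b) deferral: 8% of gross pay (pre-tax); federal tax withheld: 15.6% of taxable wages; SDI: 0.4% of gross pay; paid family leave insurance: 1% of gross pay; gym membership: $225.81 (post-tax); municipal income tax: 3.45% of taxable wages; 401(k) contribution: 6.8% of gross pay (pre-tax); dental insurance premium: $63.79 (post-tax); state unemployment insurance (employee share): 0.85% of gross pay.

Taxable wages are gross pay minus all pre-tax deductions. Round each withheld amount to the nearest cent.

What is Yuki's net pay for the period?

$1691.17

457(b) deferral: $2968.80 × 0.08 = $237.50
401(k) contribution: $2968.80 × 0.068 = $201.88
Pre-tax total = $237.50 + $201.88 = $439.38
Taxable wages = $2968.80 − $439.38 = $2529.42
Federal tax withheld: $2529.42 × 0.156 = $394.59
Municipal income tax: $2529.42 × 0.0345 = $87.26
SDI: $2968.80 × 0.004 = $11.88
State unemployment insurance (employee share): $2968.80 × 0.0085 = $25.23
Paid family leave insurance: $2968.80 × 0.01 = $29.69
Gym membership: $225.81
Dental insurance premium: $63.79
Total deductions = $237.50 + $201.88 + $394.59 + $87.26 + $11.88 + $25.23 + $29.69 + $225.81 + $63.79 = $1277.63
Net pay = $2968.80 − $1277.63 = $1691.17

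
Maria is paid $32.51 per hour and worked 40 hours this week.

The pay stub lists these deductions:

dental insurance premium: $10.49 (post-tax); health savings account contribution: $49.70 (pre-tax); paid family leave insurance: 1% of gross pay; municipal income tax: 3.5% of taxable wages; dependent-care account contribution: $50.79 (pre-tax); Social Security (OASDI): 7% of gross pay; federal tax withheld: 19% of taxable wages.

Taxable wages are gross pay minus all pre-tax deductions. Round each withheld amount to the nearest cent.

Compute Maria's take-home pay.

Gross pay: 40 × $32.51 = $1,300.40
Dependent-care account contribution: $50.79
Health savings account contribution: $49.70
Pre-tax total = $50.79 + $49.70 = $100.49
Taxable wages = $1,300.40 − $100.49 = $1,199.91
Municipal income tax: $1,199.91 × 0.035 = $42.00
Federal tax withheld: $1,199.91 × 0.19 = $227.98
Paid family leave insurance: $1,300.40 × 0.01 = $13.00
Social Security (OASDI): $1,300.40 × 0.07 = $91.03
Dental insurance premium: $10.49
Total deductions = $50.79 + $49.70 + $42.00 + $227.98 + $13.00 + $91.03 + $10.49 = $484.99
Net pay = $1,300.40 − $484.99 = $815.41

$815.41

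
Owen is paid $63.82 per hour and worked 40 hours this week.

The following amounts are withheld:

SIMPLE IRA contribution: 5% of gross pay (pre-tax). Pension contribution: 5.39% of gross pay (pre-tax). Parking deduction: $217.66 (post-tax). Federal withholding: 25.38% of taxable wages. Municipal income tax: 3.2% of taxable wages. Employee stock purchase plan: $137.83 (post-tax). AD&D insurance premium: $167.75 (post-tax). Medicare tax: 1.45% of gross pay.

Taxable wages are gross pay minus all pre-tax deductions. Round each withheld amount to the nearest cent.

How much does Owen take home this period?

$1,073.52

Gross pay: 40 × $63.82 = $2,552.80
SIMPLE IRA contribution: $2,552.80 × 0.05 = $127.64
Pension contribution: $2,552.80 × 0.0539 = $137.60
Pre-tax total = $127.64 + $137.60 = $265.24
Taxable wages = $2,552.80 − $265.24 = $2,287.56
Federal withholding: $2,287.56 × 0.2538 = $580.58
Municipal income tax: $2,287.56 × 0.032 = $73.20
Medicare tax: $2,552.80 × 0.0145 = $37.02
Employee stock purchase plan: $137.83
Parking deduction: $217.66
AD&D insurance premium: $167.75
Total deductions = $127.64 + $137.60 + $580.58 + $73.20 + $37.02 + $137.83 + $217.66 + $167.75 = $1,479.28
Net pay = $2,552.80 − $1,479.28 = $1,073.52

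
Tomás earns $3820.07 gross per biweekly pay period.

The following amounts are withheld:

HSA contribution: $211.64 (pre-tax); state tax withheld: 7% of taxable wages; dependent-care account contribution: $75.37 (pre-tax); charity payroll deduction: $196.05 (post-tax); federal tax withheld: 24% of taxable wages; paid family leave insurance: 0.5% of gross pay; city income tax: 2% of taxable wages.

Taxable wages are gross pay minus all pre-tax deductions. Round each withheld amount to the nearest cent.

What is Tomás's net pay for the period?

$2152.01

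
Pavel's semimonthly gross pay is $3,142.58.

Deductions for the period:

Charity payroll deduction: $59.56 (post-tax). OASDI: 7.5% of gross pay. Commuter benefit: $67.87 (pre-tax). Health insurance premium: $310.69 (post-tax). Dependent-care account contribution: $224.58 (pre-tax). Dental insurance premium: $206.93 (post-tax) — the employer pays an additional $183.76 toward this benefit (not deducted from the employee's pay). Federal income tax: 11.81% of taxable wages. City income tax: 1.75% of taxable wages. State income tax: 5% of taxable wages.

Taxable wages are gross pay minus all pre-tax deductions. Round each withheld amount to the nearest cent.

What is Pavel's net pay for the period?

Commuter benefit: $67.87
Dependent-care account contribution: $224.58
Pre-tax total = $67.87 + $224.58 = $292.45
Taxable wages = $3,142.58 − $292.45 = $2,850.13
State income tax: $2,850.13 × 0.05 = $142.51
City income tax: $2,850.13 × 0.0175 = $49.88
Federal income tax: $2,850.13 × 0.1181 = $336.60
OASDI: $3,142.58 × 0.075 = $235.69
Health insurance premium: $310.69
Dental insurance premium: $206.93
Charity payroll deduction: $59.56
(Employer's $183.76 toward dental insurance premium is not withheld from the employee.)
Total deductions = $67.87 + $224.58 + $142.51 + $49.88 + $336.60 + $235.69 + $310.69 + $206.93 + $59.56 = $1,634.31
Net pay = $3,142.58 − $1,634.31 = $1,508.27

$1,508.27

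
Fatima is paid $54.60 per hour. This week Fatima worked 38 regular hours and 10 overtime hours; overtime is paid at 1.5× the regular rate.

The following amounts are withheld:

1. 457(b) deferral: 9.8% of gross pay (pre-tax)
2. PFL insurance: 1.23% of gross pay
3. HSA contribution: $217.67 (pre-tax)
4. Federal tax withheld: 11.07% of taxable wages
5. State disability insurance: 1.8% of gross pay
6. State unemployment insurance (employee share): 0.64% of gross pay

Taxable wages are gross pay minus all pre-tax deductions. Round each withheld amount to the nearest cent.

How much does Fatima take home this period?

$2021.49

Regular pay: 38 × $54.60 = $2074.80
Overtime pay: 10 × $54.60 × 1.5 = $819.00
Gross pay = $2074.80 + $819.00 = $2893.80
HSA contribution: $217.67
457(b) deferral: $2893.80 × 0.098 = $283.59
Pre-tax total = $217.67 + $283.59 = $501.26
Taxable wages = $2893.80 − $501.26 = $2392.54
Federal tax withheld: $2392.54 × 0.1107 = $264.85
State disability insurance: $2893.80 × 0.018 = $52.09
PFL insurance: $2893.80 × 0.0123 = $35.59
State unemployment insurance (employee share): $2893.80 × 0.0064 = $18.52
Total deductions = $217.67 + $283.59 + $264.85 + $52.09 + $35.59 + $18.52 = $872.31
Net pay = $2893.80 − $872.31 = $2021.49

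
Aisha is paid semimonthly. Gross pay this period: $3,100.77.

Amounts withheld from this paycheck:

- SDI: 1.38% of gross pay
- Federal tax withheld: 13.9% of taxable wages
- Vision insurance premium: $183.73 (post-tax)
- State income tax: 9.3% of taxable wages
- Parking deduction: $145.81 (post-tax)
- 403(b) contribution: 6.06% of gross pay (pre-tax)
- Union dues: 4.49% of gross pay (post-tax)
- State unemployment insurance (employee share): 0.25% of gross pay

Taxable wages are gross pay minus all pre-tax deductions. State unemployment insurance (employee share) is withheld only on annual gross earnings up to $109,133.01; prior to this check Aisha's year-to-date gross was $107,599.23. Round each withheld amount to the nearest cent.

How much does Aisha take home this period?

403(b) contribution: $3,100.77 × 0.0606 = $187.91
Taxable wages = $3,100.77 − $187.91 = $2,912.86
Federal tax withheld: $2,912.86 × 0.139 = $404.89
State income tax: $2,912.86 × 0.093 = $270.90
State unemployment insurance (employee share): only $109,133.01 − $107,599.23 = $1,533.78 of this check is subject → $1,533.78 × 0.0025 = $3.83
SDI: $3,100.77 × 0.0138 = $42.79
Parking deduction: $145.81
Vision insurance premium: $183.73
Union dues: $3,100.77 × 0.0449 = $139.22
Total deductions = $187.91 + $404.89 + $270.90 + $3.83 + $42.79 + $145.81 + $183.73 + $139.22 = $1,379.08
Net pay = $3,100.77 − $1,379.08 = $1,721.69

$1,721.69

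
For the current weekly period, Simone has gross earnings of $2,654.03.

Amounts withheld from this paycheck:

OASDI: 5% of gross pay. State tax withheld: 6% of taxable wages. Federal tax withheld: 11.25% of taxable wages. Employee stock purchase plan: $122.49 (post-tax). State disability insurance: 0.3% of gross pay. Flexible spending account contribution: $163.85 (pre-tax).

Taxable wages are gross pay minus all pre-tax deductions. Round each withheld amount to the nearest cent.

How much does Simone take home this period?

$1,797.47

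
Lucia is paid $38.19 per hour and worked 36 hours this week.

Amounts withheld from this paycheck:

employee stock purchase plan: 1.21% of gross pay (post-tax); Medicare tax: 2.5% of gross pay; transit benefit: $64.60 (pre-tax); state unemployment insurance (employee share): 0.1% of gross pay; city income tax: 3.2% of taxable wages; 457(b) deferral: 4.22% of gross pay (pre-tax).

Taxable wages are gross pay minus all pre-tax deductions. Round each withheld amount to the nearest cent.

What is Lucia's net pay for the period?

Gross pay: 36 × $38.19 = $1,374.84
Transit benefit: $64.60
457(b) deferral: $1,374.84 × 0.0422 = $58.02
Pre-tax total = $64.60 + $58.02 = $122.62
Taxable wages = $1,374.84 − $122.62 = $1,252.22
City income tax: $1,252.22 × 0.032 = $40.07
State unemployment insurance (employee share): $1,374.84 × 0.001 = $1.37
Medicare tax: $1,374.84 × 0.025 = $34.37
Employee stock purchase plan: $1,374.84 × 0.0121 = $16.64
Total deductions = $64.60 + $58.02 + $40.07 + $1.37 + $34.37 + $16.64 = $215.07
Net pay = $1,374.84 − $215.07 = $1,159.77

$1,159.77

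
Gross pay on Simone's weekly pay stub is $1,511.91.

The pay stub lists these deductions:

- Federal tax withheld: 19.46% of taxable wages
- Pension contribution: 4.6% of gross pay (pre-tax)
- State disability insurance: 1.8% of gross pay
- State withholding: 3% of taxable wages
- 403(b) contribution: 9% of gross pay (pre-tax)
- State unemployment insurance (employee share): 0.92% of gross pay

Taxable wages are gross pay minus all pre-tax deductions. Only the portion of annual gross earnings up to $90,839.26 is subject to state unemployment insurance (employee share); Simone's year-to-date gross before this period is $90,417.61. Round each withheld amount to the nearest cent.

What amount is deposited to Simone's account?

403(b) contribution: $1,511.91 × 0.09 = $136.07
Pension contribution: $1,511.91 × 0.046 = $69.55
Pre-tax total = $136.07 + $69.55 = $205.62
Taxable wages = $1,511.91 − $205.62 = $1,306.29
Federal tax withheld: $1,306.29 × 0.1946 = $254.20
State withholding: $1,306.29 × 0.03 = $39.19
State disability insurance: $1,511.91 × 0.018 = $27.21
State unemployment insurance (employee share): only $90,839.26 − $90,417.61 = $421.65 of this check is subject → $421.65 × 0.0092 = $3.88
Total deductions = $136.07 + $69.55 + $254.20 + $39.19 + $27.21 + $3.88 = $530.10
Net pay = $1,511.91 − $530.10 = $981.81

$981.81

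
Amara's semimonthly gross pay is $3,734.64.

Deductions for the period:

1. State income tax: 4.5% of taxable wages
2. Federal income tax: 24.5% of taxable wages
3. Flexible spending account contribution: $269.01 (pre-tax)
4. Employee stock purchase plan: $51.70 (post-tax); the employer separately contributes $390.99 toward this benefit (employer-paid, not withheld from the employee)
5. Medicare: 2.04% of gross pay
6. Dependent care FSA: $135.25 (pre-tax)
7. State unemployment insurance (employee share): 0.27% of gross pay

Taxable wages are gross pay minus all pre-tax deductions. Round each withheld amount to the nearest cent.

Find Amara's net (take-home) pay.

$2,226.60

Flexible spending account contribution: $269.01
Dependent care FSA: $135.25
Pre-tax total = $269.01 + $135.25 = $404.26
Taxable wages = $3,734.64 − $404.26 = $3,330.38
State income tax: $3,330.38 × 0.045 = $149.87
Federal income tax: $3,330.38 × 0.245 = $815.94
Medicare: $3,734.64 × 0.0204 = $76.19
State unemployment insurance (employee share): $3,734.64 × 0.0027 = $10.08
Employee stock purchase plan: $51.70
(Employer's $390.99 toward employee stock purchase plan is not withheld from the employee.)
Total deductions = $269.01 + $135.25 + $149.87 + $815.94 + $76.19 + $10.08 + $51.70 = $1,508.04
Net pay = $3,734.64 − $1,508.04 = $2,226.60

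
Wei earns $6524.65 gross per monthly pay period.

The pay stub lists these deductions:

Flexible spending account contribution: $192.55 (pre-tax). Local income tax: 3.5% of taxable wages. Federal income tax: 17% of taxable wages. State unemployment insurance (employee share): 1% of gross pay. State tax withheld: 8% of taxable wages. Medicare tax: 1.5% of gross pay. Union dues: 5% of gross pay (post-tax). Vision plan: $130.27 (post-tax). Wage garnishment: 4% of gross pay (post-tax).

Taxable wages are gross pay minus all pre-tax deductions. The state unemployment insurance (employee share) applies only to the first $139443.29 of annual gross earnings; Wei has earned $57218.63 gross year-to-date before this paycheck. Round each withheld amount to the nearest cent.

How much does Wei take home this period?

Flexible spending account contribution: $192.55
Taxable wages = $6524.65 − $192.55 = $6332.10
Local income tax: $6332.10 × 0.035 = $221.62
Federal income tax: $6332.10 × 0.17 = $1076.46
State tax withheld: $6332.10 × 0.08 = $506.57
State unemployment insurance (employee share): cap not yet reached, full $6524.65 is subject → $6524.65 × 0.01 = $65.25
Medicare tax: $6524.65 × 0.015 = $97.87
Union dues: $6524.65 × 0.05 = $326.23
Vision plan: $130.27
Wage garnishment: $6524.65 × 0.04 = $260.99
Total deductions = $192.55 + $221.62 + $1076.46 + $506.57 + $65.25 + $97.87 + $326.23 + $130.27 + $260.99 = $2877.81
Net pay = $6524.65 − $2877.81 = $3646.84

$3646.84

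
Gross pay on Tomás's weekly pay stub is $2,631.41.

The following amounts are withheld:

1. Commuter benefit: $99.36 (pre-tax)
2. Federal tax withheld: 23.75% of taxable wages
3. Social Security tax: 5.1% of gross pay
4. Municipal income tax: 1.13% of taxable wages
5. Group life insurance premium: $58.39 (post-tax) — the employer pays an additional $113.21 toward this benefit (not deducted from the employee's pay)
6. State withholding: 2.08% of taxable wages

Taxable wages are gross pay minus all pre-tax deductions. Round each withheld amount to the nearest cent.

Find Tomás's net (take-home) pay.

Commuter benefit: $99.36
Taxable wages = $2,631.41 − $99.36 = $2,532.05
Federal tax withheld: $2,532.05 × 0.2375 = $601.36
Municipal income tax: $2,532.05 × 0.0113 = $28.61
State withholding: $2,532.05 × 0.0208 = $52.67
Social Security tax: $2,631.41 × 0.051 = $134.20
Group life insurance premium: $58.39
(Employer's $113.21 toward group life insurance premium is not withheld from the employee.)
Total deductions = $99.36 + $601.36 + $28.61 + $52.67 + $134.20 + $58.39 = $974.59
Net pay = $2,631.41 − $974.59 = $1,656.82

$1,656.82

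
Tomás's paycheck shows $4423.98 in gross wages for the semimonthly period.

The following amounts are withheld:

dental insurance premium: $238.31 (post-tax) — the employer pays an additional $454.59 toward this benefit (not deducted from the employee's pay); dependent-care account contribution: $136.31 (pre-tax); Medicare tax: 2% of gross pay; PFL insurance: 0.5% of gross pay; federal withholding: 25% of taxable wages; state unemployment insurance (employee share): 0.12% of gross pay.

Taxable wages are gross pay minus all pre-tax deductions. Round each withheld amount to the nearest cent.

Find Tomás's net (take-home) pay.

Dependent-care account contribution: $136.31
Taxable wages = $4423.98 − $136.31 = $4287.67
Federal withholding: $4287.67 × 0.25 = $1071.92
Medicare tax: $4423.98 × 0.02 = $88.48
State unemployment insurance (employee share): $4423.98 × 0.0012 = $5.31
PFL insurance: $4423.98 × 0.005 = $22.12
Dental insurance premium: $238.31
(Employer's $454.59 toward dental insurance premium is not withheld from the employee.)
Total deductions = $136.31 + $1071.92 + $88.48 + $5.31 + $22.12 + $238.31 = $1562.45
Net pay = $4423.98 − $1562.45 = $2861.53

$2861.53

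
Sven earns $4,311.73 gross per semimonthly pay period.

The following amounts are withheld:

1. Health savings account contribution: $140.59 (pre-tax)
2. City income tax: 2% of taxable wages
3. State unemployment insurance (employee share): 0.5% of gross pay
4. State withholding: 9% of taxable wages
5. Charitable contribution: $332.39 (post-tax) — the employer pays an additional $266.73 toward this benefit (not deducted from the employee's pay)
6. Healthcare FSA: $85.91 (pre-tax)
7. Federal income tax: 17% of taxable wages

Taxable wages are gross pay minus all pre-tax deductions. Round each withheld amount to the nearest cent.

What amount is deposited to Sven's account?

Health savings account contribution: $140.59
Healthcare FSA: $85.91
Pre-tax total = $140.59 + $85.91 = $226.50
Taxable wages = $4,311.73 − $226.50 = $4,085.23
Federal income tax: $4,085.23 × 0.17 = $694.49
State withholding: $4,085.23 × 0.09 = $367.67
City income tax: $4,085.23 × 0.02 = $81.70
State unemployment insurance (employee share): $4,311.73 × 0.005 = $21.56
Charitable contribution: $332.39
(Employer's $266.73 toward charitable contribution is not withheld from the employee.)
Total deductions = $140.59 + $85.91 + $694.49 + $367.67 + $81.70 + $21.56 + $332.39 = $1,724.31
Net pay = $4,311.73 − $1,724.31 = $2,587.42

$2,587.42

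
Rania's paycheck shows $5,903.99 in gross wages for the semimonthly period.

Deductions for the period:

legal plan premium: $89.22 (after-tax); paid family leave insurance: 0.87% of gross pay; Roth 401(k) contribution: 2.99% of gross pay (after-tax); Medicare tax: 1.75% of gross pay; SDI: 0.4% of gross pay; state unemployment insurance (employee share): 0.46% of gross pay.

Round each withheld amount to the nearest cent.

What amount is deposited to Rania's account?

SDI: $5,903.99 × 0.004 = $23.62
State unemployment insurance (employee share): $5,903.99 × 0.0046 = $27.16
Medicare tax: $5,903.99 × 0.0175 = $103.32
Paid family leave insurance: $5,903.99 × 0.0087 = $51.36
Roth 401(k) contribution: $5,903.99 × 0.0299 = $176.53
Legal plan premium: $89.22
Total deductions = $23.62 + $27.16 + $103.32 + $51.36 + $176.53 + $89.22 = $471.21
Net pay = $5,903.99 − $471.21 = $5,432.78

$5,432.78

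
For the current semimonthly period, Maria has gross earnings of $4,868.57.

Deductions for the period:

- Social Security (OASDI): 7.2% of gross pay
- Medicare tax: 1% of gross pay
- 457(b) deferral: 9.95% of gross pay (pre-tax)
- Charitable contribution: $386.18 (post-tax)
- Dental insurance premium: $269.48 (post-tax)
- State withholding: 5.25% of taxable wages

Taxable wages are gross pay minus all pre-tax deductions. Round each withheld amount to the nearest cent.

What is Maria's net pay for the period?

$3,099.09

457(b) deferral: $4,868.57 × 0.0995 = $484.42
Taxable wages = $4,868.57 − $484.42 = $4,384.15
State withholding: $4,384.15 × 0.0525 = $230.17
Medicare tax: $4,868.57 × 0.01 = $48.69
Social Security (OASDI): $4,868.57 × 0.072 = $350.54
Charitable contribution: $386.18
Dental insurance premium: $269.48
Total deductions = $484.42 + $230.17 + $48.69 + $350.54 + $386.18 + $269.48 = $1,769.48
Net pay = $4,868.57 − $1,769.48 = $3,099.09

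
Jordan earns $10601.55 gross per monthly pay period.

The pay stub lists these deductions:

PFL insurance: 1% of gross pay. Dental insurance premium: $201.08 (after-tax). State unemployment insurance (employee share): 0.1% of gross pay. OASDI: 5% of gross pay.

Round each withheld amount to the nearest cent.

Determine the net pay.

$9753.77

OASDI: $10601.55 × 0.05 = $530.08
PFL insurance: $10601.55 × 0.01 = $106.02
State unemployment insurance (employee share): $10601.55 × 0.001 = $10.60
Dental insurance premium: $201.08
Total deductions = $530.08 + $106.02 + $10.60 + $201.08 = $847.78
Net pay = $10601.55 − $847.78 = $9753.77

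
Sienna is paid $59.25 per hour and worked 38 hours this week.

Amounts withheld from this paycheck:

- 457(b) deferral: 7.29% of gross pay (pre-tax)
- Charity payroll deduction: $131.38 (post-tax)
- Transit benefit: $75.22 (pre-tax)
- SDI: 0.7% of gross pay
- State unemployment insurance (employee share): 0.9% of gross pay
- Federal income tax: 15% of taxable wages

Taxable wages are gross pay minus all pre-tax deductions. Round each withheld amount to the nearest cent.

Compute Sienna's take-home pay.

$1542.93

Gross pay: 38 × $59.25 = $2251.50
457(b) deferral: $2251.50 × 0.0729 = $164.13
Transit benefit: $75.22
Pre-tax total = $164.13 + $75.22 = $239.35
Taxable wages = $2251.50 − $239.35 = $2012.15
Federal income tax: $2012.15 × 0.15 = $301.82
SDI: $2251.50 × 0.007 = $15.76
State unemployment insurance (employee share): $2251.50 × 0.009 = $20.26
Charity payroll deduction: $131.38
Total deductions = $164.13 + $75.22 + $301.82 + $15.76 + $20.26 + $131.38 = $708.57
Net pay = $2251.50 − $708.57 = $1542.93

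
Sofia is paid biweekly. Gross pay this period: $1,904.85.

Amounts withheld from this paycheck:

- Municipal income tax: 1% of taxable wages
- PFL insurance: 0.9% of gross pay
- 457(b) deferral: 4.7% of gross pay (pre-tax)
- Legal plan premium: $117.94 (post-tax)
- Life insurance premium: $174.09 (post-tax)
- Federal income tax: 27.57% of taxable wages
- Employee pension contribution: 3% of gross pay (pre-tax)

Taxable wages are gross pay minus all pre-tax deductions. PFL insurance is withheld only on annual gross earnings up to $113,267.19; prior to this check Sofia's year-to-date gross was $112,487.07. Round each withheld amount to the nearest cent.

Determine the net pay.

$956.81

457(b) deferral: $1,904.85 × 0.047 = $89.53
Employee pension contribution: $1,904.85 × 0.03 = $57.15
Pre-tax total = $89.53 + $57.15 = $146.68
Taxable wages = $1,904.85 − $146.68 = $1,758.17
Federal income tax: $1,758.17 × 0.2757 = $484.73
Municipal income tax: $1,758.17 × 0.01 = $17.58
PFL insurance: only $113,267.19 − $112,487.07 = $780.12 of this check is subject → $780.12 × 0.009 = $7.02
Life insurance premium: $174.09
Legal plan premium: $117.94
Total deductions = $89.53 + $57.15 + $484.73 + $17.58 + $7.02 + $174.09 + $117.94 = $948.04
Net pay = $1,904.85 − $948.04 = $956.81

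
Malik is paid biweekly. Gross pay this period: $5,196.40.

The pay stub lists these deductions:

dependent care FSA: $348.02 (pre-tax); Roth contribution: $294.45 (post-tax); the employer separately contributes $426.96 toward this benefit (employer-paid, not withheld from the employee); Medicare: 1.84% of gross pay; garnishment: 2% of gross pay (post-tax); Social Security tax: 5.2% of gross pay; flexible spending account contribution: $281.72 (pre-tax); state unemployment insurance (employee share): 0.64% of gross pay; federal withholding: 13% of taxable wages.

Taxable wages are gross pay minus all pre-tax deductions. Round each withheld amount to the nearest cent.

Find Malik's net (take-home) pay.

$3,175.53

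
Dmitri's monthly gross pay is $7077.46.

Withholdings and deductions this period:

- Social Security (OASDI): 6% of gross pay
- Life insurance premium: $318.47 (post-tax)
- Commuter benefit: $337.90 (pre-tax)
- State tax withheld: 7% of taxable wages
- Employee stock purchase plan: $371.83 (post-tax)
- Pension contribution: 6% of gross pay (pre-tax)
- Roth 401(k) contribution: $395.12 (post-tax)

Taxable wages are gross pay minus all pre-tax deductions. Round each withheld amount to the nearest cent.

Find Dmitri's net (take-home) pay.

$4362.80

Commuter benefit: $337.90
Pension contribution: $7077.46 × 0.06 = $424.65
Pre-tax total = $337.90 + $424.65 = $762.55
Taxable wages = $7077.46 − $762.55 = $6314.91
State tax withheld: $6314.91 × 0.07 = $442.04
Social Security (OASDI): $7077.46 × 0.06 = $424.65
Employee stock purchase plan: $371.83
Roth 401(k) contribution: $395.12
Life insurance premium: $318.47
Total deductions = $337.90 + $424.65 + $442.04 + $424.65 + $371.83 + $395.12 + $318.47 = $2714.66
Net pay = $7077.46 − $2714.66 = $4362.80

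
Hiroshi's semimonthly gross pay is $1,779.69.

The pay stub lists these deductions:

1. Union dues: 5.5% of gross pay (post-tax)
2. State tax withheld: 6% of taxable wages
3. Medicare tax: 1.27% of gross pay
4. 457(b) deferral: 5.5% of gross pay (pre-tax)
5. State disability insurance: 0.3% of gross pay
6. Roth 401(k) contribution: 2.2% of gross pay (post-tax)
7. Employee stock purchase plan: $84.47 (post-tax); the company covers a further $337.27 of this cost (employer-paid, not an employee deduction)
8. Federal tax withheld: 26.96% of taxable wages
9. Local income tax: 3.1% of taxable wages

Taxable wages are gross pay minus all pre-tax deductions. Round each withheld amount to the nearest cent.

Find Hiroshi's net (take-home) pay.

$825.90

457(b) deferral: $1,779.69 × 0.055 = $97.88
Taxable wages = $1,779.69 − $97.88 = $1,681.81
Federal tax withheld: $1,681.81 × 0.2696 = $453.42
State tax withheld: $1,681.81 × 0.06 = $100.91
Local income tax: $1,681.81 × 0.031 = $52.14
Medicare tax: $1,779.69 × 0.0127 = $22.60
State disability insurance: $1,779.69 × 0.003 = $5.34
Roth 401(k) contribution: $1,779.69 × 0.022 = $39.15
Employee stock purchase plan: $84.47
Union dues: $1,779.69 × 0.055 = $97.88
(Employer's $337.27 toward employee stock purchase plan is not withheld from the employee.)
Total deductions = $97.88 + $453.42 + $100.91 + $52.14 + $22.60 + $5.34 + $39.15 + $84.47 + $97.88 = $953.79
Net pay = $1,779.69 − $953.79 = $825.90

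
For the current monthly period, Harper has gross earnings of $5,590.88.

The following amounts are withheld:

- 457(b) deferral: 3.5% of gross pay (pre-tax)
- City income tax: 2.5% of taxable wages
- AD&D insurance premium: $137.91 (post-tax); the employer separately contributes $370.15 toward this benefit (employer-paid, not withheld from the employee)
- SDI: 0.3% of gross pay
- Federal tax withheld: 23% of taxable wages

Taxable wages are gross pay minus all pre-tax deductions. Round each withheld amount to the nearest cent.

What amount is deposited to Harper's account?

$3,864.74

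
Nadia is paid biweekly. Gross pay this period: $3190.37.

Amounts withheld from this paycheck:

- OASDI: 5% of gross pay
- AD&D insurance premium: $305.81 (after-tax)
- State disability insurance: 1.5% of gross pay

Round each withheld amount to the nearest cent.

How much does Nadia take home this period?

$2677.18

State disability insurance: $3190.37 × 0.015 = $47.86
OASDI: $3190.37 × 0.05 = $159.52
AD&D insurance premium: $305.81
Total deductions = $47.86 + $159.52 + $305.81 = $513.19
Net pay = $3190.37 − $513.19 = $2677.18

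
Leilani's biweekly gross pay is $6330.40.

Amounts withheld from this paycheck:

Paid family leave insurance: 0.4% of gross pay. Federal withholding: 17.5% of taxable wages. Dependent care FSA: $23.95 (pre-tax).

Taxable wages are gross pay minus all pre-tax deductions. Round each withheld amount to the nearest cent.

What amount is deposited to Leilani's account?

Dependent care FSA: $23.95
Taxable wages = $6330.40 − $23.95 = $6306.45
Federal withholding: $6306.45 × 0.175 = $1103.63
Paid family leave insurance: $6330.40 × 0.004 = $25.32
Total deductions = $23.95 + $1103.63 + $25.32 = $1152.90
Net pay = $6330.40 − $1152.90 = $5177.50

$5177.50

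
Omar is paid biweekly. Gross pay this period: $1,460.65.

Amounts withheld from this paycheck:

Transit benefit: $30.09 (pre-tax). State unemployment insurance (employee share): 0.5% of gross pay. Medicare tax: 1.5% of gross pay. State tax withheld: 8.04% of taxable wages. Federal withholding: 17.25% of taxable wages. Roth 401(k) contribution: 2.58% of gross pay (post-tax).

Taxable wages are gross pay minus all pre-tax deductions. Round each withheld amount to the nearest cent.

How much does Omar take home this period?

Transit benefit: $30.09
Taxable wages = $1,460.65 − $30.09 = $1,430.56
Federal withholding: $1,430.56 × 0.1725 = $246.77
State tax withheld: $1,430.56 × 0.0804 = $115.02
State unemployment insurance (employee share): $1,460.65 × 0.005 = $7.30
Medicare tax: $1,460.65 × 0.015 = $21.91
Roth 401(k) contribution: $1,460.65 × 0.0258 = $37.68
Total deductions = $30.09 + $246.77 + $115.02 + $7.30 + $21.91 + $37.68 = $458.77
Net pay = $1,460.65 − $458.77 = $1,001.88

$1,001.88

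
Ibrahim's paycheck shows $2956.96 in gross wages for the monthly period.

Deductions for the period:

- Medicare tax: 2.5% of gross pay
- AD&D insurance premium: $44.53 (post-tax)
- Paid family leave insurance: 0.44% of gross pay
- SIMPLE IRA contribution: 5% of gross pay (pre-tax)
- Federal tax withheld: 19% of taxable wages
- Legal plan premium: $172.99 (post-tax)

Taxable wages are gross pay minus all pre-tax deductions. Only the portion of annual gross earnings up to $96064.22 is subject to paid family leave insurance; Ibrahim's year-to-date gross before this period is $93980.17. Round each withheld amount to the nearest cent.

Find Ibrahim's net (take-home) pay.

SIMPLE IRA contribution: $2956.96 × 0.05 = $147.85
Taxable wages = $2956.96 − $147.85 = $2809.11
Federal tax withheld: $2809.11 × 0.19 = $533.73
Medicare tax: $2956.96 × 0.025 = $73.92
Paid family leave insurance: only $96064.22 − $93980.17 = $2084.05 of this check is subject → $2084.05 × 0.0044 = $9.17
Legal plan premium: $172.99
AD&D insurance premium: $44.53
Total deductions = $147.85 + $533.73 + $73.92 + $9.17 + $172.99 + $44.53 = $982.19
Net pay = $2956.96 − $982.19 = $1974.77

$1974.77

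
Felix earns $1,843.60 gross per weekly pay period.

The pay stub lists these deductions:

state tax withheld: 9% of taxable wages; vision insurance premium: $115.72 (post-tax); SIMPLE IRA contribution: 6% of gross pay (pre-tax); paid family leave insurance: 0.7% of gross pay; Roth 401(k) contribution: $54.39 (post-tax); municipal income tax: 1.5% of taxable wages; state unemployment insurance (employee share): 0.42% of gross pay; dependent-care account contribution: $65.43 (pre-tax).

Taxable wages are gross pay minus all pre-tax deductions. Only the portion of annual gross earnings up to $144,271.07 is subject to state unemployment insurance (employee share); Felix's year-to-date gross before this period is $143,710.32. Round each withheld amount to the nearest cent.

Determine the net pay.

$1,307.08

SIMPLE IRA contribution: $1,843.60 × 0.06 = $110.62
Dependent-care account contribution: $65.43
Pre-tax total = $110.62 + $65.43 = $176.05
Taxable wages = $1,843.60 − $176.05 = $1,667.55
State tax withheld: $1,667.55 × 0.09 = $150.08
Municipal income tax: $1,667.55 × 0.015 = $25.01
Paid family leave insurance: $1,843.60 × 0.007 = $12.91
State unemployment insurance (employee share): only $144,271.07 − $143,710.32 = $560.75 of this check is subject → $560.75 × 0.0042 = $2.36
Vision insurance premium: $115.72
Roth 401(k) contribution: $54.39
Total deductions = $110.62 + $65.43 + $150.08 + $25.01 + $12.91 + $2.36 + $115.72 + $54.39 = $536.52
Net pay = $1,843.60 − $536.52 = $1,307.08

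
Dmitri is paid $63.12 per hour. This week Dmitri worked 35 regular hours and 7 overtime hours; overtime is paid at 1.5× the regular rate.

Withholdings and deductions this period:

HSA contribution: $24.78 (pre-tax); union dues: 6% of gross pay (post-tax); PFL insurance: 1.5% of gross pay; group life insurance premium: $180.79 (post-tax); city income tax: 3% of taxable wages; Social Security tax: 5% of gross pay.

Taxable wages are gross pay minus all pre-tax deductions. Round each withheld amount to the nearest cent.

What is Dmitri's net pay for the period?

$2,221.97

Regular pay: 35 × $63.12 = $2,209.20
Overtime pay: 7 × $63.12 × 1.5 = $662.76
Gross pay = $2,209.20 + $662.76 = $2,871.96
HSA contribution: $24.78
Taxable wages = $2,871.96 − $24.78 = $2,847.18
City income tax: $2,847.18 × 0.03 = $85.42
Social Security tax: $2,871.96 × 0.05 = $143.60
PFL insurance: $2,871.96 × 0.015 = $43.08
Group life insurance premium: $180.79
Union dues: $2,871.96 × 0.06 = $172.32
Total deductions = $24.78 + $85.42 + $143.60 + $43.08 + $180.79 + $172.32 = $649.99
Net pay = $2,871.96 − $649.99 = $2,221.97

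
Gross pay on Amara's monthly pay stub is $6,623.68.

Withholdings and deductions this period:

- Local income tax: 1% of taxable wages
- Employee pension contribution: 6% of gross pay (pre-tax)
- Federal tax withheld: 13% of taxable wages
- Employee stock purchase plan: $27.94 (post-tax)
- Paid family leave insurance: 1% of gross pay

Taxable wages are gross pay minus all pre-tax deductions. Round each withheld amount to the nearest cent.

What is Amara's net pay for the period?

$5,260.41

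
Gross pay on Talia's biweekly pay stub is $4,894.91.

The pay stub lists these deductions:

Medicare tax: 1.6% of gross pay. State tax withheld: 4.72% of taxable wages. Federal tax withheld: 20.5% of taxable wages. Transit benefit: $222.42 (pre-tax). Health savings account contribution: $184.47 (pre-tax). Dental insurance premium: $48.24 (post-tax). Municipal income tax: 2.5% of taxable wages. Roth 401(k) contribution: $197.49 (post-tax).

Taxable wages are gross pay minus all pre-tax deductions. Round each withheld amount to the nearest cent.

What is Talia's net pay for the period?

Health savings account contribution: $184.47
Transit benefit: $222.42
Pre-tax total = $184.47 + $222.42 = $406.89
Taxable wages = $4,894.91 − $406.89 = $4,488.02
Municipal income tax: $4,488.02 × 0.025 = $112.20
Federal tax withheld: $4,488.02 × 0.205 = $920.04
State tax withheld: $4,488.02 × 0.0472 = $211.83
Medicare tax: $4,894.91 × 0.016 = $78.32
Dental insurance premium: $48.24
Roth 401(k) contribution: $197.49
Total deductions = $184.47 + $222.42 + $112.20 + $920.04 + $211.83 + $78.32 + $48.24 + $197.49 = $1,975.01
Net pay = $4,894.91 − $1,975.01 = $2,919.90

$2,919.90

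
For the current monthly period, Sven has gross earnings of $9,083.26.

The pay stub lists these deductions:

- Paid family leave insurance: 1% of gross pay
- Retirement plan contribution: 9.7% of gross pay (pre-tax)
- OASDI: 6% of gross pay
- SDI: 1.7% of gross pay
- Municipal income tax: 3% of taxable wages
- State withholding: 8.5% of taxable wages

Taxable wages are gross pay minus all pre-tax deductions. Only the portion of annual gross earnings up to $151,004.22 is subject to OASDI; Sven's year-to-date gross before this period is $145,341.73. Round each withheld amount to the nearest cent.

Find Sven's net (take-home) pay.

$6,673.92

Retirement plan contribution: $9,083.26 × 0.097 = $881.08
Taxable wages = $9,083.26 − $881.08 = $8,202.18
Municipal income tax: $8,202.18 × 0.03 = $246.07
State withholding: $8,202.18 × 0.085 = $697.19
Paid family leave insurance: $9,083.26 × 0.01 = $90.83
SDI: $9,083.26 × 0.017 = $154.42
OASDI: only $151,004.22 − $145,341.73 = $5,662.49 of this check is subject → $5,662.49 × 0.06 = $339.75
Total deductions = $881.08 + $246.07 + $697.19 + $90.83 + $154.42 + $339.75 = $2,409.34
Net pay = $9,083.26 − $2,409.34 = $6,673.92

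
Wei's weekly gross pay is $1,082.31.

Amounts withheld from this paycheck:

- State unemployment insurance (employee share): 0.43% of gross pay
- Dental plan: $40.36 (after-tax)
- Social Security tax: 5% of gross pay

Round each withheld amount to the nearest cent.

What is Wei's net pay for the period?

$983.18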